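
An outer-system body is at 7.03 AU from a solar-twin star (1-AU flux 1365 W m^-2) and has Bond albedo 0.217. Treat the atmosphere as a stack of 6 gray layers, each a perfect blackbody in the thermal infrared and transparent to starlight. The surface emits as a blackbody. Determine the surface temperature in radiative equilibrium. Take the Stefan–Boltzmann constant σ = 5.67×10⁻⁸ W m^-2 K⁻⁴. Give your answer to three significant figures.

By the inverse-square law, S = 1365/7.03² = 27.62 W m^-2.
OLR = S(1−α)/4 = 5.407 W m^-2; the top layer radiates at T_e = 98.82 K.
Layer-by-layer balance gives σT_s⁴ = (N+1)σT_e⁴, so T_s = 7^¼·98.82 = 160.7 K.

161 K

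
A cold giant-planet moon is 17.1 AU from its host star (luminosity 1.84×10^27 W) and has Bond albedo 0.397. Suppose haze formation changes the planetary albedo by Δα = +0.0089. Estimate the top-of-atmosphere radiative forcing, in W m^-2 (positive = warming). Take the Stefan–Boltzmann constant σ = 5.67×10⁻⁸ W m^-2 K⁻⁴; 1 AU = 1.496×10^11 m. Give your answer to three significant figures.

Orbital distance: d = 17.1 AU = 2.558×10^12 m.
Flux at the orbit: S = L/(4πd²) = 1.84×10^27/(4π·(2.56×10^12)²) = 22.37 W m^-2.
ΔF = −(S/4)Δα = −(22.37/4)×(+0.0089) = -0.04978 W m^-2.

-0.0498 W m^-2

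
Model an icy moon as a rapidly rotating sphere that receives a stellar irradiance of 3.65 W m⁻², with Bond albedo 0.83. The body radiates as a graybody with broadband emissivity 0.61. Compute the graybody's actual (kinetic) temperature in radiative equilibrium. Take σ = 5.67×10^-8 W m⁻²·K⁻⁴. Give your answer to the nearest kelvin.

46 K

The planet absorbs (1−α)S over its disc πR² and re-emits over 4πR², so the mean absorbed flux is (1−0.83)·3.650/4 = 0.1551 W m⁻².
Radiative balance εσT⁴ = 0.1551 gives T = [0.1551/(0.61·σ)]^(1/4) = 46.02 K.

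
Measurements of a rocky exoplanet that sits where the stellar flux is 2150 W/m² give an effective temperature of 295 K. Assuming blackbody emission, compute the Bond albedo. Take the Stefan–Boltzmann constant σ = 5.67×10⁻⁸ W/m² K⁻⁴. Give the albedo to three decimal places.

Energy balance: S(1−α)/4 = σT⁴, so 1−α = 4σT⁴/S.
σT⁴ = 429.4 W/m², so 4σT⁴ = 1718 W/m².
1−α = 1718/2150 = 0.7989, so α = 0.2011.

0.201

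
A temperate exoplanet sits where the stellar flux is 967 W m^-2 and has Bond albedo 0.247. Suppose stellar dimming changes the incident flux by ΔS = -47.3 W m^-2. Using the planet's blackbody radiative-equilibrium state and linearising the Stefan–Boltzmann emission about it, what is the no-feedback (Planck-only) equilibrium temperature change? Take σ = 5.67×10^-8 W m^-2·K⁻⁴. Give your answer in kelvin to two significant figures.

-2.9 kelvin

Reference equilibrium: T_e = [S(1−α)/(4σ)]^(1/4) = 238.0 K.
Only a fraction (1−α) is absorbed and it's spread over 4πR², so ΔF = (1−α)ΔS/4 = -8.904 W m^-2.
Planck response: λ_P = 4σT_e³ = 4·5.67×10⁻⁸·(238.0)³ = 3.059 W m^-2/K.
ΔT₀ = ΔF/λ_P = -8.904/3.059 = -2.91 K.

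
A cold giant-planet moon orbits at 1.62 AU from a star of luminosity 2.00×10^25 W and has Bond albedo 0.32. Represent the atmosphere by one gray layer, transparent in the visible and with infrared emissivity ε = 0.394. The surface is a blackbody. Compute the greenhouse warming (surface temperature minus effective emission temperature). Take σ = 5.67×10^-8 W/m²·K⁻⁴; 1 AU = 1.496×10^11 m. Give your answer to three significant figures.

5.35 K

d = 1.62 × 1.496×10^11 m = 2.424×10^11 m.
S = L/(4πd²) = 27.10 W/m².
At the top of the atmosphere, σT_e⁴ = S(1−α)/4 = 4.607 W/m², giving T_e = 94.94 K.
For a single slab of emissivity ε, T_s⁴ = 2T_e⁴/(2−ε); thus T_s = 94.94·(1.245)^(1/4) = 100.3 K.
Greenhouse warming: T_s − T_e = 5.353 K.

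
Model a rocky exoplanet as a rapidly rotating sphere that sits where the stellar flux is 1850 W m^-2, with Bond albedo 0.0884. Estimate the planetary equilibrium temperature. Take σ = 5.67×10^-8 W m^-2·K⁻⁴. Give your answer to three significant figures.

294 kelvin

Absorbed flux (global mean): S(1−α)/4 = 1850·0.912/4 = 421.6 W m^-2.
Set σT⁴ = 421.6 → T = (421.6/σ)^(1/4) = 293.7 K.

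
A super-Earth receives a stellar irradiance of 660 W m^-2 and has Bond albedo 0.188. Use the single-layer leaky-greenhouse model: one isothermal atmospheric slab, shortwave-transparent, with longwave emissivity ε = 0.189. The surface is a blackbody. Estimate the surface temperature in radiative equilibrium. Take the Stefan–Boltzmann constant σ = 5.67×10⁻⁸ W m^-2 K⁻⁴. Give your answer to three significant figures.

Effective emission temperature (TOA balance): σT_e⁴ = S(1−α)/4 = 134.0 W m^-2 → T_e = 220.5 K.
Surface balance with a leaky layer gives σT_s⁴ = σT_e⁴·2/(2−ε), so T_s = T_e·[2/(2−0.189)]^(1/4) = 226.0 K.

226 kelvin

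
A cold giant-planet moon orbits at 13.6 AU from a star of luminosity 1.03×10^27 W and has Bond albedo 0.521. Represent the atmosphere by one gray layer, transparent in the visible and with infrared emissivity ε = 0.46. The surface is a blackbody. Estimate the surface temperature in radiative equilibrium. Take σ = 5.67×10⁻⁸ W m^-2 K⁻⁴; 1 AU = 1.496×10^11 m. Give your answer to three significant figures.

85.8 K

Orbital distance: d = 13.6 AU = 2.035×10^12 m.
Spreading L over a sphere of radius d: S = 1.03×10^27/(4π·2.03×10^12²) = 19.80 W m^-2.
Effective emission temperature (TOA balance): σT_e⁴ = S(1−α)/4 = 2.371 W m^-2 → T_e = 80.42 K.
For a single slab of emissivity ε, T_s⁴ = 2T_e⁴/(2−ε); thus T_s = 80.42·(1.299)^(1/4) = 85.85 K.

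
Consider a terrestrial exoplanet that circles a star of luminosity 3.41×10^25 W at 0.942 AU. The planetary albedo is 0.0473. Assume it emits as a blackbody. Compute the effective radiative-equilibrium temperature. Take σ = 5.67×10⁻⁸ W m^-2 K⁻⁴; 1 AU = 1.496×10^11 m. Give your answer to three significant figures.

d = 0.942 × 1.496×10^11 m = 1.409×10^11 m.
Spreading L over a sphere of radius d: S = 3.41×10^25/(4π·1.41×10^11²) = 136.6 W m^-2.
The planet absorbs (1−α)S over its disc πR² and re-emits over 4πR², so the mean absorbed flux is (1−0.0473)·136.6/4 = 32.54 W m^-2.
Set σT⁴ = 32.54 → T = (32.54/σ)^(1/4) = 154.8 K.

155 K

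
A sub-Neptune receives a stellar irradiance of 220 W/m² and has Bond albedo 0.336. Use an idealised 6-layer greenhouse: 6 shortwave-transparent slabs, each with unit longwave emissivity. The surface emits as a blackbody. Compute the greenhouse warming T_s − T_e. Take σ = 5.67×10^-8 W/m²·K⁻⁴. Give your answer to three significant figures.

The effective emission temperature is T_e = [S(1−α)/(4σ)]^¼ = 159.3 K.
Surface: T_s = (7)^¼·T_e = 259.1 K.
So the greenhouse effect raises the surface by 259.1 − 159.3 = 99.82 K.

99.8 K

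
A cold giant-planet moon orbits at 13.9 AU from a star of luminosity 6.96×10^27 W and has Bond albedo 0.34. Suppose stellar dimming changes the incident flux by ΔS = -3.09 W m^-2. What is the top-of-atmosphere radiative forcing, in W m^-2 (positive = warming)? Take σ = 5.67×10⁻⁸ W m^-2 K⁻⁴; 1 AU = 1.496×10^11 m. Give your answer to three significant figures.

-0.510 W m^-2

Orbital distance: d = 13.9 AU = 2.079×10^12 m.
Flux at the orbit: S = L/(4πd²) = 6.96×10^27/(4π·(2.08×10^12)²) = 128.1 W m^-2.
TOA radiative forcing: ΔF = (1−α)ΔS/4 = 0.66·(-3.09)/4 = -0.5098 W m^-2.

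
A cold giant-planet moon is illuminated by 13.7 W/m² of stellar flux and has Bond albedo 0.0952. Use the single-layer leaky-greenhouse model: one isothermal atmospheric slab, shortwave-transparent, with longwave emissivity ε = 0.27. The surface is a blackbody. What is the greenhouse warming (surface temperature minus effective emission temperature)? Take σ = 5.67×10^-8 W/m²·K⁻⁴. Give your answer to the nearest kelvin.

Effective emission temperature (TOA balance): σT_e⁴ = S(1−α)/4 = 3.099 W/m² → T_e = 85.98 K.
Surface balance with a leaky layer gives σT_s⁴ = σT_e⁴·2/(2−ε), so T_s = T_e·[2/(2−0.27)]^(1/4) = 89.16 K.
T_s − T_e = 89.16 − 85.98 = 3.175 K.

3 K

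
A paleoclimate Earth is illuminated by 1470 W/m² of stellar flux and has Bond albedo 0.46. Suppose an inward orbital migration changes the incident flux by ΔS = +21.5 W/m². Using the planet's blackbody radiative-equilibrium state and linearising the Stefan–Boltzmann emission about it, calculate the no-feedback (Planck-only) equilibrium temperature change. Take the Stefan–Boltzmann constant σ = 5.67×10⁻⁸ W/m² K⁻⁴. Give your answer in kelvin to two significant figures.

Reference equilibrium: T_e = [S(1−α)/(4σ)]^(1/4) = 243.2 K.
Only a fraction (1−α) is absorbed and it's spread over 4πR², so ΔF = (1−α)ΔS/4 = 2.903 W/m².
The Planck feedback parameter is 4σT_e³ = 3.264 W/m²/K.
Hence the no-feedback warming is ΔF/(4σT_e³) = 0.889 K.

0.89 K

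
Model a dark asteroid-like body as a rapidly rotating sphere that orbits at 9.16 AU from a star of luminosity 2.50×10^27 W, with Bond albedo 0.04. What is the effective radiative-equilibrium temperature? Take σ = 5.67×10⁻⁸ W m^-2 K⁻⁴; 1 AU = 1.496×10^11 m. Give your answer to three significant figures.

146 K

Orbital distance: d = 9.16 AU = 1.370×10^12 m.
Flux at the orbit: S = L/(4πd²) = 2.50×10^27/(4π·(1.37×10^12)²) = 105.9 W m^-2.
Absorbed flux (global mean): S(1−α)/4 = 105.9·0.96/4 = 25.43 W m^-2.
In equilibrium σT⁴ equals this, so T = 145.5 K.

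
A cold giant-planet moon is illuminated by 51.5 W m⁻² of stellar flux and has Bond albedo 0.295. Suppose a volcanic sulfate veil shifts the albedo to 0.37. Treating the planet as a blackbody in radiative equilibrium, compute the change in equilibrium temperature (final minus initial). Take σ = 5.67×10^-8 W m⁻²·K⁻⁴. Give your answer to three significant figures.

With α = 0.295, T₁ = 112.5 K.
After:  T₂ = [51.50·0.63/(4σ)]^(1/4) = 109.4 K.
Change: 109.4 − 112.5 = -3.119 K.

-3.12 kelvin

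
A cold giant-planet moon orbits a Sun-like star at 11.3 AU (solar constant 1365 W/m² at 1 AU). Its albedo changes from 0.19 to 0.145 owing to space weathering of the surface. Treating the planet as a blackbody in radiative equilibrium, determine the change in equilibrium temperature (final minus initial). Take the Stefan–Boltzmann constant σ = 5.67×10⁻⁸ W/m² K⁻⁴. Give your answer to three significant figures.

Irradiance scales as 1/d², so S = 1365 W/m² × (1/11.3)² = 10.69 W/m².
Initial: T₁ = [S(1−0.19)/(4σ)]^(1/4) = 78.61 K.
Final:   T₂ = [S(1−0.145)/(4σ)]^(1/4) = 79.68 K.
Change: 79.68 − 78.61 = 1.070 K.

1.07 K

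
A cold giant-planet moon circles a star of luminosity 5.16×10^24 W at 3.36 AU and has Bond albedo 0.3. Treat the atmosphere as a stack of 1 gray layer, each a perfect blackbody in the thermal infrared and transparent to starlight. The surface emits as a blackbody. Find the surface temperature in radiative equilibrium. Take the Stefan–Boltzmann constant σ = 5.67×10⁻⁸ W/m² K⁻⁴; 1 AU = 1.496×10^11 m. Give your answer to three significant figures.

56.3 kelvin

Orbital distance: d = 3.36 AU = 5.027×10^11 m.
Spreading L over a sphere of radius d: S = 5.16×10^24/(4π·5.03×10^11²) = 1.625 W/m².
The effective emission temperature is T_e = [S(1−α)/(4σ)]^¼ = 47.32 K.
With N = 1 opaque layers, T_s = (N+1)^(1/4)·T_e = 2^(1/4)·47.32 = 56.28 K.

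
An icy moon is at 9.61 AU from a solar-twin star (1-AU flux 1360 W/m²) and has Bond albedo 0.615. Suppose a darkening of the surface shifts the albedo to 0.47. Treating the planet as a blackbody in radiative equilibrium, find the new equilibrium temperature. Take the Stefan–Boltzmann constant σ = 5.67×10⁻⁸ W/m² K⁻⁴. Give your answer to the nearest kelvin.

By the inverse-square law, S = 1360/9.61² = 14.73 W/m².
With the new albedo, S(1−α₂)/4 = 1.951 W/m², so T₂ = 76.59 K.

77 kelvin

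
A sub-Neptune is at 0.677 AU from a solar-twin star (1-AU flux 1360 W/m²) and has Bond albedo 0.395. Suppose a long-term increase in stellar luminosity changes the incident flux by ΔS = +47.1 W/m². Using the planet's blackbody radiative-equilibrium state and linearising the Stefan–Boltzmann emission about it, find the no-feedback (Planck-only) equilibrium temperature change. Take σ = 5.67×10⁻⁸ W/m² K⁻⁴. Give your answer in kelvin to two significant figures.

1.2 K

Irradiance scales as 1/d², so S = 1360 W/m² × (1/0.677)² = 2967 W/m².
The baseline emission temperature is T_e = 298.3 K.
ΔF = Δ[S(1−α)]/4 = (1−0.395)·+47.1/4 = 7.124 W/m².
The Planck feedback parameter is 4σT_e³ = 6.019 W/m²/K.
Hence the no-feedback warming is ΔF/(4σT_e³) = 1.18 K.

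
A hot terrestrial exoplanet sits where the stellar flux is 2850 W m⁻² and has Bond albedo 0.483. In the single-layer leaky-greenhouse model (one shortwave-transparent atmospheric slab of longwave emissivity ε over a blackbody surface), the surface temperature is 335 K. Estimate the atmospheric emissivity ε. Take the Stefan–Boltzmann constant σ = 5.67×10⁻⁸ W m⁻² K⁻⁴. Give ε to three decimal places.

0.968

First, T_e = [2850·(1−0.483)/(4σ)]^(1/4) = 283.9 K.
Since (2−ε)/2 = (T_e/T_s)⁴ = 0.5158, ε = 0.9683.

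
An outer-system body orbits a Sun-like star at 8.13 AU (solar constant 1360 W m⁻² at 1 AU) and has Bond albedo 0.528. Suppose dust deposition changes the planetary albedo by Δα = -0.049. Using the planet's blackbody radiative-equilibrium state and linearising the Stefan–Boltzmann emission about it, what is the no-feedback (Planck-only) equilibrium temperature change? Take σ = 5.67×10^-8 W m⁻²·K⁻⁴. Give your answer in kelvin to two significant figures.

2.1 K

By the inverse-square law, S = 1360/8.13² = 20.58 W m⁻².
Reference equilibrium: T_e = [S(1−α)/(4σ)]^(1/4) = 80.89 K.
The change in absorbed flux is Δ[S(1−α)/4] = −SΔα/4 = 0.2521 W m⁻².
Linearising σT⁴ gives d(σT⁴)/dT = 4σT_e³ = 0.1201 W m⁻² per K.
Hence the no-feedback warming is ΔF/(4σT_e³) = 2.10 K.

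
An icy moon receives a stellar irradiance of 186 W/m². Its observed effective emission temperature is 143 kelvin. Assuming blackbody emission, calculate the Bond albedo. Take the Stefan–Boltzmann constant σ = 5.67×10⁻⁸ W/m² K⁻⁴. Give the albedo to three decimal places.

0.490

Rearranging the radiative balance, α = 1 − 4σT⁴/S.
4σT⁴ = 4·5.67×10⁻⁸·(143)⁴ = 94.84 W/m².
Hence α = 1 − 94.84/186.0 = 0.4901.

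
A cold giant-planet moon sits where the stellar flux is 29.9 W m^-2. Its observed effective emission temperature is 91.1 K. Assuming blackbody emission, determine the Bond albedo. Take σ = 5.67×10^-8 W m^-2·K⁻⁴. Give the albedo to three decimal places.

0.478

From σT⁴ = S(1−α)/4 we invert for α: 1−α = 4σT⁴/S.
σT⁴ = 3.905 W m^-2, so 4σT⁴ = 15.62 W m^-2.
1−α = 15.62/29.90 = 0.5225, so α = 0.4775.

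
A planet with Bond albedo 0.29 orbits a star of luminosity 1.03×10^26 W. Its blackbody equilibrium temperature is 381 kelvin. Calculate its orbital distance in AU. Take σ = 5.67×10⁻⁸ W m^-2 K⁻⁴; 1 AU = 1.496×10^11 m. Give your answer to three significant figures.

0.233 AU

Energy balance gives S = 4σT⁴/(1−α) = 6731 W m^-2.
S = L/(4πd²) → d = √(L/4πS) = √(1.03×10^26/(4π·6731)) = 3.490×10^10 m = 0.2333 AU.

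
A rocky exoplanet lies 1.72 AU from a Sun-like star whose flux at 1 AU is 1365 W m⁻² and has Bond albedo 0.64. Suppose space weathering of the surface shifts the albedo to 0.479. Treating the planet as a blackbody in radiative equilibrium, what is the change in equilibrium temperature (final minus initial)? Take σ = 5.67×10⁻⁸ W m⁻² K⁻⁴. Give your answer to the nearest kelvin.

16 K

Flux at the orbit: S = 1365/(1.72)² = 461.4 W m⁻².
Initial: T₁ = [S(1−0.64)/(4σ)]^(1/4) = 164.5 K.
With α = 0.479, T₂ = 180.4 K.
ΔT = T₂ − T₁ = 15.93 K.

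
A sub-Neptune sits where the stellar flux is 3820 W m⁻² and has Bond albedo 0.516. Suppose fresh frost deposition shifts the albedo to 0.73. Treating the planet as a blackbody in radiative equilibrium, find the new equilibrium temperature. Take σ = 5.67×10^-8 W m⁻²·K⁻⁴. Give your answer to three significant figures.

With the new albedo, S(1−α₂)/4 = 257.9 W m⁻², so T₂ = 259.7 K.

260 kelvin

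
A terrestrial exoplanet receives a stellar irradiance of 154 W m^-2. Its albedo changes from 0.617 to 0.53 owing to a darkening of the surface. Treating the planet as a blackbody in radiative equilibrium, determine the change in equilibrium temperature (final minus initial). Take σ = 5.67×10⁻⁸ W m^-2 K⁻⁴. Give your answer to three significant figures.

Initial: T₁ = [S(1−0.617)/(4σ)]^(1/4) = 127.0 K.
After:  T₂ = [154.0·0.47/(4σ)]^(1/4) = 133.7 K.
Change: 133.7 − 127.0 = 6.668 K.

6.67 K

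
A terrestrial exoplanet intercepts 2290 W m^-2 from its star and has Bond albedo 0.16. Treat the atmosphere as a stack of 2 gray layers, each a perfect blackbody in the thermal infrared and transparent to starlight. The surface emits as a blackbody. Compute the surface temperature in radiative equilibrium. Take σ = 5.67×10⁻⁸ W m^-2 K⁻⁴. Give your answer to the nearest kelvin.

399 K

OLR = S(1−α)/4 = 480.9 W m^-2; the top layer radiates at T_e = 303.5 K.
Layer-by-layer balance gives σT_s⁴ = (N+1)σT_e⁴, so T_s = 3^¼·303.5 = 399.4 K.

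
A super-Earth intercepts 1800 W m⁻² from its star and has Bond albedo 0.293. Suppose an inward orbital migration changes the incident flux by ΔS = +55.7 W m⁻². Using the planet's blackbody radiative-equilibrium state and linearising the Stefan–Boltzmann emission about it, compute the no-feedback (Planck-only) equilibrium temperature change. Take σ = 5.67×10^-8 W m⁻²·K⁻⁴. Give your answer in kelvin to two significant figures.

Unperturbed T_e = [1800·(1−0.293)/(4σ)]^¼ = 273.7 K.
ΔF = Δ[S(1−α)]/4 = (1−0.293)·+55.7/4 = 9.845 W m⁻².
Linearising σT⁴ gives d(σT⁴)/dT = 4σT_e³ = 4.650 W m⁻² per K.
ΔT₀ = ΔF/λ_P = 9.845/4.650 = 2.12 K.

2.1 K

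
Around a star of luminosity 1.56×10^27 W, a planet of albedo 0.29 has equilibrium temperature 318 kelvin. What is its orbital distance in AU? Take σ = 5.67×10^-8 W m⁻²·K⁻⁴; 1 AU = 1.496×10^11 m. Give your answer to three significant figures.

Energy balance gives S = 4σT⁴/(1−α) = 3267 W m⁻².
From L = 4πd²S, d = √(1.56×10^27/(4π·3267)) = 1.949×10^11 m = 1.303 AU.

1.30 AU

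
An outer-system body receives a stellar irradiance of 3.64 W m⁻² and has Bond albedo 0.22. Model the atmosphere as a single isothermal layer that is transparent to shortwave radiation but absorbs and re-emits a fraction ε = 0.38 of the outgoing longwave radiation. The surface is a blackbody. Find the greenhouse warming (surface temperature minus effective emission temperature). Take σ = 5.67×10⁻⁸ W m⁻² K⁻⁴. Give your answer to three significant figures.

The planet radiates to space at T_e = [S(1−α)/(4σ)]^(1/4) = 59.48 K.
The surface balance (absorbed SW + ε·downward IR = σT_s⁴) with T_a⁴ = T_s⁴/2 reduces to T_s = T_e·[2/(2−ε)]^¼ = 62.70 K.
T_s − T_e = 62.70 − 59.48 = 3.218 K.

3.22 K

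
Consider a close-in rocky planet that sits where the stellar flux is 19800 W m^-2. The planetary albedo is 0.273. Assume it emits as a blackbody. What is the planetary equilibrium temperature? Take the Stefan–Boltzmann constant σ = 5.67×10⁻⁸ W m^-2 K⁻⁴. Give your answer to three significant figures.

502 K

Absorbed flux (global mean): S(1−α)/4 = 19800·0.727/4 = 3599 W m^-2.
In equilibrium σT⁴ equals this, so T = 501.9 K.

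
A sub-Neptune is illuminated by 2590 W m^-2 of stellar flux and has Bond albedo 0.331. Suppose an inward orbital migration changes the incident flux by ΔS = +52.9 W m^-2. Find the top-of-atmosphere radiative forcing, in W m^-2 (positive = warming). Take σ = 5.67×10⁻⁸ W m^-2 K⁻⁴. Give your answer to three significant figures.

ΔF = Δ[S(1−α)]/4 = (1−0.331)·+52.9/4 = 8.848 W m^-2.

8.85 W m^-2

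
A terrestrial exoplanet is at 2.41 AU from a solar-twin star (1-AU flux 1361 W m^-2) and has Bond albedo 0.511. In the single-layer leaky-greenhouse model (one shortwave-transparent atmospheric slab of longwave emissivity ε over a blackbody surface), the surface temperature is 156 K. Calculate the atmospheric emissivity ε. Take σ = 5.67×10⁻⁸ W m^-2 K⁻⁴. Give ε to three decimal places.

0.294

Flux at the orbit: S = 1361/(2.41)² = 234.3 W m^-2.
Effective temperature: T_e = [S(1−α)/(4σ)]^(1/4) = 149.9 K.
T_s⁴ = T_e⁴·2/(2−ε) → ε = 2 − 2(T_e/T_s)⁴ = 2 − 2·(149.9/156)⁴ = 0.2938.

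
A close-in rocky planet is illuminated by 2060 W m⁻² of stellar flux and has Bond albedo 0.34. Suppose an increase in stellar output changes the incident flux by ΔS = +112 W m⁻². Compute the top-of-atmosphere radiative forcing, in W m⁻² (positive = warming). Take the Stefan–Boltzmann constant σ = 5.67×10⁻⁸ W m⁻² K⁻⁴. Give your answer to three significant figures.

Only a fraction (1−α) is absorbed and it's spread over 4πR², so ΔF = (1−α)ΔS/4 = 18.48 W m⁻².

18.5 W m⁻²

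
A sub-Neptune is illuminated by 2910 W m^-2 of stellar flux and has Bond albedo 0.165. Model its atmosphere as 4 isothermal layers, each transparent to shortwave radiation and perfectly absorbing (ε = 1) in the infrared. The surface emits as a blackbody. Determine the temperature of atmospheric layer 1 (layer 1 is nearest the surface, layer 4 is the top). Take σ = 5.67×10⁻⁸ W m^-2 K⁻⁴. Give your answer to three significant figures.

455 K

The effective emission temperature is T_e = [S(1−α)/(4σ)]^¼ = 321.7 K.
Each opaque layer satisfies 2T_j⁴ = T_{j−1}⁴ + T_{j+1}⁴, giving T_k⁴ = (N+1−k)T_e⁴.
T_1 = (4)^(1/4)·321.7 = 455.0 K.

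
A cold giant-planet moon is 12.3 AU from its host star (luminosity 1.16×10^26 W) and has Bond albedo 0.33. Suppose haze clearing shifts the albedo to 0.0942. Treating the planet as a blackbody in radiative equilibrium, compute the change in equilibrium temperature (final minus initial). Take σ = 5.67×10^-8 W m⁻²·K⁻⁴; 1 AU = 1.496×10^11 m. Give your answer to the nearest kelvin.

4 kelvin

Orbital distance: d = 12.3 AU = 1.840×10^12 m.
S = L/(4πd²) = 2.726 W m⁻².
Before: T₁ = [2.726·0.67/(4σ)]^(1/4) = 53.27 K.
Final:   T₂ = [S(1−0.0942)/(4σ)]^(1/4) = 57.44 K.
Change: 57.44 − 53.27 = 4.171 K.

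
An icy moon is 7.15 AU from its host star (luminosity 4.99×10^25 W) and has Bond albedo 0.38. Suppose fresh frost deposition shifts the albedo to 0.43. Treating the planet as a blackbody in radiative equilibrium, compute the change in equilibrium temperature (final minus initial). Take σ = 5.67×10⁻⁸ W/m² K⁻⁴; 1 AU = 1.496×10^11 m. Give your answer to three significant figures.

d = 7.15 × 1.496×10^11 m = 1.070×10^12 m.
Spreading L over a sphere of radius d: S = 4.99×10^25/(4π·1.07×10^12²) = 3.471 W/m².
Initial: T₁ = [S(1−0.38)/(4σ)]^(1/4) = 55.50 K.
After:  T₂ = [3.471·0.57/(4σ)]^(1/4) = 54.35 K.
ΔT = T₂ − T₁ = -1.154 K.

-1.15 K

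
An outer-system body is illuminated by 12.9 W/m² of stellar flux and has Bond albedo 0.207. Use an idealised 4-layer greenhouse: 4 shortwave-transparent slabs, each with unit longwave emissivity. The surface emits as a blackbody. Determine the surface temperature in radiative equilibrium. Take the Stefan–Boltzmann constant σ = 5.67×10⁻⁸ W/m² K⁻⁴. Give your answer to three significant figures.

The effective emission temperature is T_e = [S(1−α)/(4σ)]^¼ = 81.95 K.
Layer-by-layer balance gives σT_s⁴ = (N+1)σT_e⁴, so T_s = 5^¼·81.95 = 122.5 K.

123 kelvin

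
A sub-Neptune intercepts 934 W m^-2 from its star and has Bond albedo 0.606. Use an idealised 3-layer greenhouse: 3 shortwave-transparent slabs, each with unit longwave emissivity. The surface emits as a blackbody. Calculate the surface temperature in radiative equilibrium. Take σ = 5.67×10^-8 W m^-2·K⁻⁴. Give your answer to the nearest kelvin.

284 K

Top-of-atmosphere balance: σT_e⁴ = S(1−α)/4 = 92.00 W m^-2 → T_e = 200.7 K.
With N = 3 opaque layers, T_s = (N+1)^(1/4)·T_e = 4^(1/4)·200.7 = 283.8 K.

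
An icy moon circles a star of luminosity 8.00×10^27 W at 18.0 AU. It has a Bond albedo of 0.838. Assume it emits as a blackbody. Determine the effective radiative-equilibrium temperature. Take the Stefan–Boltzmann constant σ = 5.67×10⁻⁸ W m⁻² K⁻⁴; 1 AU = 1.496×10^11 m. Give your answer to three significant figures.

89.0 K

d = 18.0 × 1.496×10^11 m = 2.693×10^12 m.
S = L/(4πd²) = 87.80 W m⁻².
Averaging over the sphere, the absorbed flux is S(1−α)/4 = 3.556 W m⁻².
Balancing against σT⁴: T = (3.556/5.67×10⁻⁸)^(1/4) = 88.99 K.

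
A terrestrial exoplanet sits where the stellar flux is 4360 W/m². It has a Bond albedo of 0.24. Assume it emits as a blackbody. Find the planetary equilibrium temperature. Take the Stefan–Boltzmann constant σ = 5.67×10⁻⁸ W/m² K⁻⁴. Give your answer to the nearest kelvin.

Averaging over the sphere, the absorbed flux is S(1−α)/4 = 828.4 W/m².
In equilibrium σT⁴ equals this, so T = 347.7 K.

348 K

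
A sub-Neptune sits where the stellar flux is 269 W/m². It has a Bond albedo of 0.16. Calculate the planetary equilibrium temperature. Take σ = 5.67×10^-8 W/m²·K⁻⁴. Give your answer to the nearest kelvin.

The planet absorbs (1−α)S over its disc πR² and re-emits over 4πR², so the mean absorbed flux is (1−0.16)·269.0/4 = 56.49 W/m².
Balancing against σT⁴: T = (56.49/5.67×10⁻⁸)^(1/4) = 177.7 K.

178 kelvin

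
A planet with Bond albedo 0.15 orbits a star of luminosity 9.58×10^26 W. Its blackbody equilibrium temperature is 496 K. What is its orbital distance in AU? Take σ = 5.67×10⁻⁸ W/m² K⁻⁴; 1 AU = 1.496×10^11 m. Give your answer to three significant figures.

Energy balance gives S = 4σT⁴/(1−α) = 16150 W/m².
From L = 4πd²S, d = √(9.58×10^26/(4π·16150)) = 6.871×10^10 m = 0.4593 AU.

0.459 AU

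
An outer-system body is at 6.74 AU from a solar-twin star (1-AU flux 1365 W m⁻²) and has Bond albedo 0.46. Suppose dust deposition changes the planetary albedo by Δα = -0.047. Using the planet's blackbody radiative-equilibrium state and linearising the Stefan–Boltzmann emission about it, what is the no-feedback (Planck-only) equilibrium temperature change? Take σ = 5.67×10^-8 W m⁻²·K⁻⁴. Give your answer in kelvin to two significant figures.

2.0 K

Irradiance scales as 1/d², so S = 1365 W m⁻² × (1/6.74)² = 30.05 W m⁻².
Unperturbed T_e = [30.05·(1−0.46)/(4σ)]^¼ = 91.97 K.
ΔF = −(S/4)Δα = −(30.05/4)×(-0.047) = 0.3531 W m⁻².
The Planck feedback parameter is 4σT_e³ = 0.1764 W m⁻²/K.
ΔT₀ = ΔF/λ_P = 0.3531/0.1764 = 2.00 K.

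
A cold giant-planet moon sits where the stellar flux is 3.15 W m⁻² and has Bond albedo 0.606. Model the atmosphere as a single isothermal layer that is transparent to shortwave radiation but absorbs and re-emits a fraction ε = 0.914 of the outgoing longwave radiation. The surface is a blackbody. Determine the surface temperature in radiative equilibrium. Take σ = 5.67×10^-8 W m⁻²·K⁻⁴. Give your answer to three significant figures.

The planet radiates to space at T_e = [S(1−α)/(4σ)]^(1/4) = 48.37 K.
For a single slab of emissivity ε, T_s⁴ = 2T_e⁴/(2−ε); thus T_s = 48.37·(1.842)^(1/4) = 56.34 K.

56.3 K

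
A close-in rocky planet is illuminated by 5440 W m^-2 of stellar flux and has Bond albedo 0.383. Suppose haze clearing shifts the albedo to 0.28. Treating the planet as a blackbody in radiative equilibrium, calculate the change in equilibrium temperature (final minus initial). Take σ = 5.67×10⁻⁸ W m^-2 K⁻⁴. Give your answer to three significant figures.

13.7 K

With α = 0.383, T₁ = 348.8 K.
After:  T₂ = [5440·0.72/(4σ)]^(1/4) = 362.5 K.
ΔT = T₂ − T₁ = 13.72 K.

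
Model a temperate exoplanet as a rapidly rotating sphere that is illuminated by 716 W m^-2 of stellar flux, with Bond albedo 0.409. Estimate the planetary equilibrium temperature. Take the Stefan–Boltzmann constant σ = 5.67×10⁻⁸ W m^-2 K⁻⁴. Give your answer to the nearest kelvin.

208 kelvin

Absorbed flux (global mean): S(1−α)/4 = 716.0·0.591/4 = 105.8 W m^-2.
Balancing against σT⁴: T = (105.8/5.67×10⁻⁸)^(1/4) = 207.8 K.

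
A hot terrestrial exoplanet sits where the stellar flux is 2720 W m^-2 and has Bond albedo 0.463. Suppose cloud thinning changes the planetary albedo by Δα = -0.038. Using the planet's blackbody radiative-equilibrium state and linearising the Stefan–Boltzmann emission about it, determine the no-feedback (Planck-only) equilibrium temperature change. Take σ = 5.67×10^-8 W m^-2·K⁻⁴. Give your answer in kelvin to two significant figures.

Unperturbed T_e = [2720·(1−0.463)/(4σ)]^¼ = 283.3 K.
TOA radiative forcing: ΔF = −S·Δα/4 = −2720·(-0.038)/4 = 25.84 W m^-2.
Linearising σT⁴ gives d(σT⁴)/dT = 4σT_e³ = 5.156 W m^-2 per K.
Hence the no-feedback warming is ΔF/(4σT_e³) = 5.01 K.

5.0 K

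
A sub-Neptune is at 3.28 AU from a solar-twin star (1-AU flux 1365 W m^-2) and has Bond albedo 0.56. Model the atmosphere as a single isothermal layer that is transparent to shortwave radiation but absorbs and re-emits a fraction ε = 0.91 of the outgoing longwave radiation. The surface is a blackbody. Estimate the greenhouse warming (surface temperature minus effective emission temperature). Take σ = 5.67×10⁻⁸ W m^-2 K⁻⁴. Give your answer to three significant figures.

20.5 K

Irradiance scales as 1/d², so S = 1365 W m^-2 × (1/3.28)² = 126.9 W m^-2.
Effective emission temperature (TOA balance): σT_e⁴ = S(1−α)/4 = 13.96 W m^-2 → T_e = 125.3 K.
The surface balance (absorbed SW + ε·downward IR = σT_s⁴) with T_a⁴ = T_s⁴/2 reduces to T_s = T_e·[2/(2−ε)]^¼ = 145.8 K.
Greenhouse warming: T_s − T_e = 20.52 K.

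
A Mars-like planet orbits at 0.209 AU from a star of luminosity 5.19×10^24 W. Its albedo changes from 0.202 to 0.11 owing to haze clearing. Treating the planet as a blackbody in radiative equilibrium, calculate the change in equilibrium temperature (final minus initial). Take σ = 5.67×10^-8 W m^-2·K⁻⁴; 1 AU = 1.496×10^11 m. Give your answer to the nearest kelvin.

5 K

Orbital distance: d = 0.209 AU = 3.127×10^10 m.
Spreading L over a sphere of radius d: S = 5.19×10^24/(4π·3.13×10^10²) = 422.5 W m^-2.
Initial: T₁ = [S(1−0.202)/(4σ)]^(1/4) = 196.4 K.
Final:   T₂ = [S(1−0.11)/(4σ)]^(1/4) = 201.8 K.
ΔT = T₂ − T₁ = 5.430 K.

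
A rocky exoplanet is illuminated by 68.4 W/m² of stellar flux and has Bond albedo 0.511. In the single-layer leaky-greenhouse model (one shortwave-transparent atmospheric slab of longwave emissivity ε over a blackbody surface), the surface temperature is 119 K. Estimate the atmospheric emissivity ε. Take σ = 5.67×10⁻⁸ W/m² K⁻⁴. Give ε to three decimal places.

First, T_e = [68.40·(1−0.511)/(4σ)]^(1/4) = 110.2 K.
Inverting T_s⁴ = 2T_e⁴/(2−ε): (T_e/T_s)⁴ = 0.7354, so ε = 2(1 − 0.7354) = 0.5292.

0.529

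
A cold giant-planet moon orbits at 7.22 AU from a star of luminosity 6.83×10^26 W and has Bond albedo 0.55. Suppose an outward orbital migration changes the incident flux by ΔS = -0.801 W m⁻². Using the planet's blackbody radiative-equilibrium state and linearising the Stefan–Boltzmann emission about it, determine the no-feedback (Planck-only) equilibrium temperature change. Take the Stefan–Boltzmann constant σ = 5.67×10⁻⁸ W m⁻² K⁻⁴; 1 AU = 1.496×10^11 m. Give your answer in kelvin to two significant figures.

-0.42 kelvin

Orbital distance: d = 7.22 AU = 1.080×10^12 m.
Flux at the orbit: S = L/(4πd²) = 6.83×10^26/(4π·(1.08×10^12)²) = 46.59 W m⁻².
The baseline emission temperature is T_e = 98.05 K.
TOA radiative forcing: ΔF = (1−α)ΔS/4 = 0.45·(-0.801)/4 = -0.09011 W m⁻².
The Planck feedback parameter is 4σT_e³ = 0.2138 W m⁻²/K.
ΔT₀ = ΔF/λ_P = -0.09011/0.2138 = -0.421 K.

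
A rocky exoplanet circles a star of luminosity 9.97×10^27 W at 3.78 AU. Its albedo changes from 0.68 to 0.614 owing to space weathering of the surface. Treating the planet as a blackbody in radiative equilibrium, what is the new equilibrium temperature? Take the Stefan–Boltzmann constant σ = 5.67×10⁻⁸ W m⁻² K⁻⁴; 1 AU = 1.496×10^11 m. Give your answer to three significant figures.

Orbital distance: d = 3.78 AU = 5.655×10^11 m.
S = L/(4πd²) = 2481 W m⁻².
With the new albedo, S(1−α₂)/4 = 239.4 W m⁻², so T₂ = 254.9 K.

255 K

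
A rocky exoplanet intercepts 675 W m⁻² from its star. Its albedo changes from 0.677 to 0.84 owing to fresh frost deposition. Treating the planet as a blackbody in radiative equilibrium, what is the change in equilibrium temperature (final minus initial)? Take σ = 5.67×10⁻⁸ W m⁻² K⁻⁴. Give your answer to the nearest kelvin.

Initial: T₁ = [S(1−0.677)/(4σ)]^(1/4) = 176.1 K.
Final:   T₂ = [S(1−0.84)/(4σ)]^(1/4) = 147.7 K.
ΔT = T₂ − T₁ = -28.36 K.

-28 kelvin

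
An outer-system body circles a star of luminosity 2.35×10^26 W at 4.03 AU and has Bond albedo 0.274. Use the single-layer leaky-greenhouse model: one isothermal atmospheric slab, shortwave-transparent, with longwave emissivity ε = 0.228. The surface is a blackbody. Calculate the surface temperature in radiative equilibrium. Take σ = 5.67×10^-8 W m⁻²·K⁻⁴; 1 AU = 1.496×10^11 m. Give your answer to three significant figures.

Orbital distance: d = 4.03 AU = 6.029×10^11 m.
Flux at the orbit: S = L/(4πd²) = 2.35×10^26/(4π·(6.03×10^11)²) = 51.45 W m⁻².
Effective emission temperature (TOA balance): σT_e⁴ = S(1−α)/4 = 9.338 W m⁻² → T_e = 113.3 K.
For a single slab of emissivity ε, T_s⁴ = 2T_e⁴/(2−ε); thus T_s = 113.3·(1.129)^(1/4) = 116.8 K.

117 K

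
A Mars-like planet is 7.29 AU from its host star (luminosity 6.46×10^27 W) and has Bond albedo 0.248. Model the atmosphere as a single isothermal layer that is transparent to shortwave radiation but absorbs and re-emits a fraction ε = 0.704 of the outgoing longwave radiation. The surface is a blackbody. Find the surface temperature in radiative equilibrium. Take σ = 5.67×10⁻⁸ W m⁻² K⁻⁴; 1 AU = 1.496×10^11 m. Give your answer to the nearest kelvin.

217 K

d = 7.29 × 1.496×10^11 m = 1.091×10^12 m.
S = L/(4πd²) = 432.2 W m⁻².
At the top of the atmosphere, σT_e⁴ = S(1−α)/4 = 81.26 W m⁻², giving T_e = 194.6 K.
For a single slab of emissivity ε, T_s⁴ = 2T_e⁴/(2−ε); thus T_s = 194.6·(1.543)^(1/4) = 216.9 K.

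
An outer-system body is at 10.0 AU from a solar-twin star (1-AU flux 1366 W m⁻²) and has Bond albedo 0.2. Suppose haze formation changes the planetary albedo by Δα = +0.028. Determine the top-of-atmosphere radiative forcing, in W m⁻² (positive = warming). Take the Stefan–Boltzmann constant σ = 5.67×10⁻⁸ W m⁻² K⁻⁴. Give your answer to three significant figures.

-0.0956 W m⁻²

Irradiance scales as 1/d², so S = 1366 W m⁻² × (1/10.0)² = 13.66 W m⁻².
TOA radiative forcing: ΔF = −S·Δα/4 = −13.66·(+0.028)/4 = -0.09562 W m⁻².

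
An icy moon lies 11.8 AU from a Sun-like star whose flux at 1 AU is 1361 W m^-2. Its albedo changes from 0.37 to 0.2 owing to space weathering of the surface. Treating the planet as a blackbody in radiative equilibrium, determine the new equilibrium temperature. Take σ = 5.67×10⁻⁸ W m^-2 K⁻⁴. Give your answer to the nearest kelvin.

77 kelvin

Irradiance scales as 1/d², so S = 1361 W m^-2 × (1/11.8)² = 9.774 W m^-2.
T₂ = [S(1−α₂)/(4σ)]^(1/4) = [9.774·0.8/(4σ)]^(1/4) = 76.63 K.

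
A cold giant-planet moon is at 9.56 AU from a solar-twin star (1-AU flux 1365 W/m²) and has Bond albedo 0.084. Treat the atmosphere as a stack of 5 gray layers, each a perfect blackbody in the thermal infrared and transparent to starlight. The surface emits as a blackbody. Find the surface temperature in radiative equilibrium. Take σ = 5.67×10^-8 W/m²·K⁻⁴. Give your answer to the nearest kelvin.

Irradiance scales as 1/d², so S = 1365 W/m² × (1/9.56)² = 14.94 W/m².
The effective emission temperature is T_e = [S(1−α)/(4σ)]^¼ = 88.13 K.
Layer-by-layer balance gives σT_s⁴ = (N+1)σT_e⁴, so T_s = 6^¼·88.13 = 137.9 K.

138 K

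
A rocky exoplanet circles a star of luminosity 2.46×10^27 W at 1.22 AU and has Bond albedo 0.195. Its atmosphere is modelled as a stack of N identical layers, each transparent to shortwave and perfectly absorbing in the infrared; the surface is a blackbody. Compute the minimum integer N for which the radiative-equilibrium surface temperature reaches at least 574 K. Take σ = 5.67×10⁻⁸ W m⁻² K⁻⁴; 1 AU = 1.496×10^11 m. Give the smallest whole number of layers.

d = 1.22 × 1.496×10^11 m = 1.825×10^11 m.
S = L/(4πd²) = 5877 W m⁻².
The effective emission temperature is T_e = [S(1−α)/(4σ)]^¼ = 380.0 K.
Need (N+1)T_e⁴ ≥ T_s⁴, i.e. N+1 ≥ (574/380.0)⁴ = 5.204.
Rounding up, N = 5.

5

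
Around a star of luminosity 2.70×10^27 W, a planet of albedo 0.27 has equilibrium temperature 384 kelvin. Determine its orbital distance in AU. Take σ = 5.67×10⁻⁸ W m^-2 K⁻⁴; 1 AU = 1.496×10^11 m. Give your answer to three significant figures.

Energy balance gives S = 4σT⁴/(1−α) = 6755 W m^-2.
Then d = [L/(4πS)]^(1/2) = 1.783×10^11 m, i.e. 1.192 AU.

1.19 AU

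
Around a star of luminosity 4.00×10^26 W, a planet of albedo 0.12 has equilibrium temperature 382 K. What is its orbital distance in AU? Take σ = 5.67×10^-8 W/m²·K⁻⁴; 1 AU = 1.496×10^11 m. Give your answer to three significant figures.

Energy balance gives S = 4σT⁴/(1−α) = 5488 W/m².
Then d = [L/(4πS)]^(1/2) = 7.616×10^10 m, i.e. 0.5091 AU.

0.509 AU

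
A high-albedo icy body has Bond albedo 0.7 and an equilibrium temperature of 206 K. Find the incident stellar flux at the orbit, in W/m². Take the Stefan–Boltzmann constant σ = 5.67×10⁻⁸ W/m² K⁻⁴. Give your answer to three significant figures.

From S(1−α)/4 = σT⁴: S = 4σT⁴/(1−α).
The emitted flux is σT⁴ = 102.1 W/m².
So S = 4×102.1/(1−0.7) = 1361 W/m².

1360 W/m²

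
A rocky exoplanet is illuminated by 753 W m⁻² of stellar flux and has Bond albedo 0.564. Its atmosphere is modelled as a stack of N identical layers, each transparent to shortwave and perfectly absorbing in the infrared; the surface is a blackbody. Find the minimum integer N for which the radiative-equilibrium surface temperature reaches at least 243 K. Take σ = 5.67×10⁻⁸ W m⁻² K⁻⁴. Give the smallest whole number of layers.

2

Top-of-atmosphere balance: σT_e⁴ = S(1−α)/4 = 82.08 W m⁻² → T_e = 195.1 K.
Need (N+1)T_e⁴ ≥ T_s⁴, i.e. N+1 ≥ (243/195.1)⁴ = 2.409.
The minimum whole number is N = 2.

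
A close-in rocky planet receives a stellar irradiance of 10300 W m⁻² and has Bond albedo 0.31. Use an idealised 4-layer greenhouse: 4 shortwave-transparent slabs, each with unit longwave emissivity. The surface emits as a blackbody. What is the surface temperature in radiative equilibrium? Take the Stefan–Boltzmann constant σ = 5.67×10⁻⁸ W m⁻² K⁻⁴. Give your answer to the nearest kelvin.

The effective emission temperature is T_e = [S(1−α)/(4σ)]^¼ = 420.7 K.
With N = 4 opaque layers, T_s = (N+1)^(1/4)·T_e = 5^(1/4)·420.7 = 629.1 K.

629 kelvin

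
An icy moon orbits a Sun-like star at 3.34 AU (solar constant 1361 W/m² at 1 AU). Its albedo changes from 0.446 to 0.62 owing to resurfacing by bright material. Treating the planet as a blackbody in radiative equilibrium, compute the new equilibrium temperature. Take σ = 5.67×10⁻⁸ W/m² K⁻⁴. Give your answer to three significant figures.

By the inverse-square law, S = 1361/3.34² = 122.0 W/m².
New equilibrium: T₂ = [(1−0.62)·122.0/(4σ)]^(1/4) = 119.6 K.

120 K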